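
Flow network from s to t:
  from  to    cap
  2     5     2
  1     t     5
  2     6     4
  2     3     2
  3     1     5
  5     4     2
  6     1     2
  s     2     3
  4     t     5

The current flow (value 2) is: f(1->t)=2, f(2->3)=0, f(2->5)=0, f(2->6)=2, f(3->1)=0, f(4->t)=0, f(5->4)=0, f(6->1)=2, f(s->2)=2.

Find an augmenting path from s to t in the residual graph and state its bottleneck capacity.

s->2->3->1->t, bottleneck 1

Residual along s->2->3->1->t: s->2: 1, 2->3: 2, 3->1: 5, 1->t: 3.
Bottleneck = min = 1.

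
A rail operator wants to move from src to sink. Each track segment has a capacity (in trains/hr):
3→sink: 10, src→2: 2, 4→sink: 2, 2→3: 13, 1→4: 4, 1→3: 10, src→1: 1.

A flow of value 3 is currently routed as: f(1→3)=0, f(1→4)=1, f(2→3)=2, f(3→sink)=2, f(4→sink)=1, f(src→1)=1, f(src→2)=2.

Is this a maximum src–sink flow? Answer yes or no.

Residual reachable from src: {src}; sink is not reachable.
Saturated cut: src→1, src→2 with total capacity 3 = current flow value. Flow is maximum.

Yes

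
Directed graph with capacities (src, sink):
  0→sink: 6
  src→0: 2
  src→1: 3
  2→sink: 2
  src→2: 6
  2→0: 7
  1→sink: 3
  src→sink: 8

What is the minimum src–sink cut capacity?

Max flow = 19 (via 5 augmenting paths).
In the residual at optimum, the set reachable from src is {src}.
Cut edges: src→1 (cap 3), src→2 (cap 6), src→0 (cap 2), src→sink (cap 8). Sum = 19.

19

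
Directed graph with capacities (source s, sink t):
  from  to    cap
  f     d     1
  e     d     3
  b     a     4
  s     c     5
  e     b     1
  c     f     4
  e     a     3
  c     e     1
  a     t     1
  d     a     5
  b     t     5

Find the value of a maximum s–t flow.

Augment s→c→e→b→t: bottleneck 1. Total 1.
Augment s→c→f→d→a→t: bottleneck 1. Total 2.
No augmenting path remains in the residual graph.

2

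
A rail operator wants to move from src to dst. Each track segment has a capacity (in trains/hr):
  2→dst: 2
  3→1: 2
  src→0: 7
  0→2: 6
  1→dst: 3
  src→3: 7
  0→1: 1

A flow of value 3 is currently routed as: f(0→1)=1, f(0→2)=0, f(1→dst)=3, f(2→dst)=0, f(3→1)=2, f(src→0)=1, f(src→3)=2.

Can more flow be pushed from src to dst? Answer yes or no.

Yes

Residual path src→0→2→dst has bottleneck 2 > 0.
Pushing 2 along it raises the flow to 5, so the given flow is not maximum.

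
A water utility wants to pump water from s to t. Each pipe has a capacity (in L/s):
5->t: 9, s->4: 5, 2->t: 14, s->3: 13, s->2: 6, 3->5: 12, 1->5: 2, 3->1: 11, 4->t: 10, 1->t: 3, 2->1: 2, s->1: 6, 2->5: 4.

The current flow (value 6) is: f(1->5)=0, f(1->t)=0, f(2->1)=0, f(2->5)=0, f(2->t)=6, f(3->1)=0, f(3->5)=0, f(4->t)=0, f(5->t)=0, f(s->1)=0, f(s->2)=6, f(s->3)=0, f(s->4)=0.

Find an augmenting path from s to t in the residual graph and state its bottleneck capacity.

s->1->t, bottleneck 3

Residual along s->1->t: s->1: 6, 1->t: 3.
Bottleneck = min = 3.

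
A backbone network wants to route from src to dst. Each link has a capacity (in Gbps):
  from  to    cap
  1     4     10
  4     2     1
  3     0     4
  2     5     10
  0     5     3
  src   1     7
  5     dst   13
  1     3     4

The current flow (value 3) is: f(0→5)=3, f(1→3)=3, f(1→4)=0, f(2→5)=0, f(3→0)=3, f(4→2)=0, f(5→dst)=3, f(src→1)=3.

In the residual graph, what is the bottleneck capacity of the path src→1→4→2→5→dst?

Residual capacities along the path: src→1: 4, 1→4: 10, 4→2: 1, 2→5: 10, 5→dst: 10.
Minimum is 1.

1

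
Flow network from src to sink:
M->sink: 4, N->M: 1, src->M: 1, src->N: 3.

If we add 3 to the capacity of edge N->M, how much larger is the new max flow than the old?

2

Original max flow = 2.
After raising cap(N->M), augmenting paths through that edge carry 2 more units.
New max flow = 4. Increase = 2.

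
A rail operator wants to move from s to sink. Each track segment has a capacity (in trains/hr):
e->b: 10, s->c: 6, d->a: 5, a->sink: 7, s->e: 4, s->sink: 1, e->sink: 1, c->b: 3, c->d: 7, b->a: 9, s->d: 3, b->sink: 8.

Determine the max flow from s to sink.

Augment s->sink: bottleneck 1. Total 1.
Augment s->e->sink: bottleneck 1. Total 2.
Augment s->e->b->sink: bottleneck 3. Total 5.
Augment s->c->b->sink: bottleneck 3. Total 8.
Augment s->d->a->sink: bottleneck 3. Total 11.
Augment s->c->d->a->sink: bottleneck 2. Total 13.
No augmenting path remains in the residual graph.

13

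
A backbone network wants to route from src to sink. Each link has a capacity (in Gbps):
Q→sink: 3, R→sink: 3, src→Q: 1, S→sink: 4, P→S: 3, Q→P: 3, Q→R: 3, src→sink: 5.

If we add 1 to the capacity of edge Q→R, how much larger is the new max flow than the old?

Original max flow = 6.
Edge Q→R does not cross the min cut (source side {src}), so extra capacity there cannot help.
New max flow = 6. Increase = 0.

0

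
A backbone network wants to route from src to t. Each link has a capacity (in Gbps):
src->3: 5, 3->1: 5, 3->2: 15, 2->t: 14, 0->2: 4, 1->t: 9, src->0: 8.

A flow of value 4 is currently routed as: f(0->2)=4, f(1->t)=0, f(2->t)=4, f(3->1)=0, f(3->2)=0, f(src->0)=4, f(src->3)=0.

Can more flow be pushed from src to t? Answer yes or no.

Yes

Residual path src->3->2->t has bottleneck 5 > 0.
Pushing 5 along it raises the flow to 9, so the given flow is not maximum.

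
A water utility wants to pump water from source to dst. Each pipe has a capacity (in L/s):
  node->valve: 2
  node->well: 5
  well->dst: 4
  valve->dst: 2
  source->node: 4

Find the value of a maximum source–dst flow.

Augment source->node->well->dst: bottleneck 4. Total 4.
No augmenting path remains in the residual graph.

4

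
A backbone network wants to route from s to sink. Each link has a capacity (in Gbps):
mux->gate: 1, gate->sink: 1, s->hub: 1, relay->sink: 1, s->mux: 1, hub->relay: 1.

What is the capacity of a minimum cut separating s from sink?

2

Max flow = 2 (via 2 augmenting paths).
In the residual at optimum, the set reachable from s is {s}.
Cut edges: s->mux (cap 1), s->hub (cap 1). Sum = 2.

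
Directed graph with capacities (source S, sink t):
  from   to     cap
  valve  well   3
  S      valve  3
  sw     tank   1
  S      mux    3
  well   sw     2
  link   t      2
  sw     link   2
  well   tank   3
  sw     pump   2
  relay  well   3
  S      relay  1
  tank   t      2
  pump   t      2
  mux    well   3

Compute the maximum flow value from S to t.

Augment S→mux→well→tank→t: bottleneck 2. Total 2.
Augment S→mux→well→sw→pump→t: bottleneck 1. Total 3.
Augment S→valve→well→sw→pump→t: bottleneck 1. Total 4.
No augmenting path remains in the residual graph.

4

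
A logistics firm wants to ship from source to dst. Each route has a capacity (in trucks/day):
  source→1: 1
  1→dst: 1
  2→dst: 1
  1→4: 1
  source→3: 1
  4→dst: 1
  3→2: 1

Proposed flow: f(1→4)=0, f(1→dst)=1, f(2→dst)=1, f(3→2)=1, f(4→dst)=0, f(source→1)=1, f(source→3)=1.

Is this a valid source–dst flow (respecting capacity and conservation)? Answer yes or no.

Yes

Every edge has 0 ≤ f(e) ≤ cap(e).
At each intermediate node, inflow equals outflow.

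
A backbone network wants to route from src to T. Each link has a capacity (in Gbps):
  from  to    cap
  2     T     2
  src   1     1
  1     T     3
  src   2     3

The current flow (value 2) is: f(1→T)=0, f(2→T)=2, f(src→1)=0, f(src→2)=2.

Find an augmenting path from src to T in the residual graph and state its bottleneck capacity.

src→1→T, bottleneck 1

Residual along src→1→T: src→1: 1, 1→T: 3.
Bottleneck = min = 1.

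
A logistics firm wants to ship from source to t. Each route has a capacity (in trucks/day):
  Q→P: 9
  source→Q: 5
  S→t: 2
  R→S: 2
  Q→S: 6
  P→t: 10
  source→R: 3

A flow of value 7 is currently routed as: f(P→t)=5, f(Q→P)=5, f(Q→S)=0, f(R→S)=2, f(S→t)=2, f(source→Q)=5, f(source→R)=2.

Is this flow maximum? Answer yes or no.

Yes

Residual reachable from source: {R, source}; t is not reachable.
Saturated cut: source→Q, R→S with total capacity 7 = current flow value. Flow is maximum.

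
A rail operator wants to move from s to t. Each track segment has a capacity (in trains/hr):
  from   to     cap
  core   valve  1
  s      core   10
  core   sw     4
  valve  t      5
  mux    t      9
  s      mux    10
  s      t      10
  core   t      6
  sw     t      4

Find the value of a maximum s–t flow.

29

Augment s→t: bottleneck 10. Total 10.
Augment s→core→t: bottleneck 6. Total 16.
Augment s→mux→t: bottleneck 9. Total 25.
Augment s→core→valve→t: bottleneck 1. Total 26.
Augment s→core→sw→t: bottleneck 3. Total 29.
No augmenting path remains in the residual graph.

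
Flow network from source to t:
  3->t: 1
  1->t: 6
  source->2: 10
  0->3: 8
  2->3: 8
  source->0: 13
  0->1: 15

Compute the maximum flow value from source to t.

Augment source->0->1->t: bottleneck 6. Total 6.
Augment source->0->3->t: bottleneck 1. Total 7.
No augmenting path remains in the residual graph.

7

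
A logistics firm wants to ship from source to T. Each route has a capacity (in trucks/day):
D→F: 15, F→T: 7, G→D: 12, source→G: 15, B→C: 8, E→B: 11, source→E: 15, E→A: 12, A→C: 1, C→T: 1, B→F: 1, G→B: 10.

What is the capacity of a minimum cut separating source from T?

Max flow = 8 (via 3 augmenting paths).
In the residual at optimum, the set reachable from source is {A, B, C, D, E, F, G, source}.
Cut edges: C→T (cap 1), F→T (cap 7). Sum = 8.

8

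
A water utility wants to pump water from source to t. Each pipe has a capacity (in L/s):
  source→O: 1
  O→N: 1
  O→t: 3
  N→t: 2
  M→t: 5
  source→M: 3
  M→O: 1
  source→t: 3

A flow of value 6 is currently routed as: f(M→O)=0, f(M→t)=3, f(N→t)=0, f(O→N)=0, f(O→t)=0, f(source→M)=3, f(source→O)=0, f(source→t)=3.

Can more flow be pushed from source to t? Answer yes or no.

Yes

Residual path source→O→t has bottleneck 1 > 0.
Pushing 1 along it raises the flow to 7, so the given flow is not maximum.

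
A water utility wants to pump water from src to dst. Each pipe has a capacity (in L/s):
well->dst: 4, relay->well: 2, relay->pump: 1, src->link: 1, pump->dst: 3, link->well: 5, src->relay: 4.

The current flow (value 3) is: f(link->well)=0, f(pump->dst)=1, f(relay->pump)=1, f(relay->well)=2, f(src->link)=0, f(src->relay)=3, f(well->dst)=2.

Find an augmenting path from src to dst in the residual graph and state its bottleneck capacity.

src->link->well->dst, bottleneck 1

Residual along src->link->well->dst: src->link: 1, link->well: 5, well->dst: 2.
Bottleneck = min = 1.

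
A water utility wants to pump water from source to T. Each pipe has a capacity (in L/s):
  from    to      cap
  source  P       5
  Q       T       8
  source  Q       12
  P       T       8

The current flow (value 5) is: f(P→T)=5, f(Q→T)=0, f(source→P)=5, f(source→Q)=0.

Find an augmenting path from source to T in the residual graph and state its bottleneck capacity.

Residual along source→Q→T: source→Q: 12, Q→T: 8.
Bottleneck = min = 8.

source→Q→T, bottleneck 8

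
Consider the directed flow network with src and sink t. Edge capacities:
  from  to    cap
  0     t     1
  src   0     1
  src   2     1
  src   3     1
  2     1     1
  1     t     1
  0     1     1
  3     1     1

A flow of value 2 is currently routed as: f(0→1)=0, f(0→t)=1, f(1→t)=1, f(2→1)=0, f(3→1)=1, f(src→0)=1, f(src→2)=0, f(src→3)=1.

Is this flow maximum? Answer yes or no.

Yes

Residual reachable from src: {1, 2, 3, src}; t is not reachable.
Saturated cut: src→0, 1→t with total capacity 2 = current flow value. Flow is maximum.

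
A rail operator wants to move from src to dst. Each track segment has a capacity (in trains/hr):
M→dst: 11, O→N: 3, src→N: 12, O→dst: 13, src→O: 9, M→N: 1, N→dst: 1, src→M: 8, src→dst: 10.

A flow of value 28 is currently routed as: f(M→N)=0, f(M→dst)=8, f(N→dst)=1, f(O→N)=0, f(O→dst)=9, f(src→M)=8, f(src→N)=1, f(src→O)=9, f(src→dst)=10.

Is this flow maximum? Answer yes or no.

Yes

Residual reachable from src: {N, src}; dst is not reachable.
Saturated cut: src→O, src→M, src→dst, N→dst with total capacity 28 = current flow value. Flow is maximum.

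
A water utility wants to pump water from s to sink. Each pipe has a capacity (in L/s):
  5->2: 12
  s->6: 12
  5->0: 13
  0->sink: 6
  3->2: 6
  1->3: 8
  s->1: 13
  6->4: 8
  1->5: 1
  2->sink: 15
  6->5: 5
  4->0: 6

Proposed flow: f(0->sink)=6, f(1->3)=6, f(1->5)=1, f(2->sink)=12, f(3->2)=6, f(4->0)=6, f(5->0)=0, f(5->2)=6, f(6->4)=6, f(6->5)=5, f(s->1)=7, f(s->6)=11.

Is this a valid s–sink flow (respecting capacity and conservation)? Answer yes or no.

Every edge has 0 ≤ f(e) ≤ cap(e).
At each intermediate node, inflow equals outflow.

Yes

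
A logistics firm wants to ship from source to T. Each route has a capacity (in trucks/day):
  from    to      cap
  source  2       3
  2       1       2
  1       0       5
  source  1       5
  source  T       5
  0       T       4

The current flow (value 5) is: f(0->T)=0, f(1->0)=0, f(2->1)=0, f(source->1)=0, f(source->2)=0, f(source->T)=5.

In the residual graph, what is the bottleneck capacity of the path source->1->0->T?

4

Residual capacities along the path: source->1: 5, 1->0: 5, 0->T: 4.
Minimum is 4.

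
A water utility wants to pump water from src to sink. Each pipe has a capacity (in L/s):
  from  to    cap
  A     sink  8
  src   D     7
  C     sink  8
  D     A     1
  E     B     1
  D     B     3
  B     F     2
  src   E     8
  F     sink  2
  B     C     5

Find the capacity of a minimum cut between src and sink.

Max flow = 5 (via 3 augmenting paths).
In the residual at optimum, the set reachable from src is {D, E, src}.
Cut edges: D→B (cap 3), E→B (cap 1), D→A (cap 1). Sum = 5.

5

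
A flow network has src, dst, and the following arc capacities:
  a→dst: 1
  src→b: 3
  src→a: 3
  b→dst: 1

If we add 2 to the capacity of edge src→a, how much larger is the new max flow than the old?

Original max flow = 2.
Edge src→a does not cross the min cut (source side {a, b, src}), so extra capacity there cannot help.
New max flow = 2. Increase = 0.

0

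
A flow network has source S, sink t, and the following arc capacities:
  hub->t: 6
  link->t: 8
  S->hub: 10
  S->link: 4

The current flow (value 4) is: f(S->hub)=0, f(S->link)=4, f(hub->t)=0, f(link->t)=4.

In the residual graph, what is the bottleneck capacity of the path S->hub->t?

Residual capacities along the path: S->hub: 10, hub->t: 6.
Minimum is 6.

6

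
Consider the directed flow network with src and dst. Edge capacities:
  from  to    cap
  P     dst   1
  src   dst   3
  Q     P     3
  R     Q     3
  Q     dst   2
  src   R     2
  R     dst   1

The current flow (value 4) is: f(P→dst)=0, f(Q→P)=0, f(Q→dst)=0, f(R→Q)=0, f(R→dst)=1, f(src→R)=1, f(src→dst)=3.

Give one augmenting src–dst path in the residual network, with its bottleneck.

Residual along src→R→Q→dst: src→R: 1, R→Q: 3, Q→dst: 2.
Bottleneck = min = 1.

src→R→Q→dst, bottleneck 1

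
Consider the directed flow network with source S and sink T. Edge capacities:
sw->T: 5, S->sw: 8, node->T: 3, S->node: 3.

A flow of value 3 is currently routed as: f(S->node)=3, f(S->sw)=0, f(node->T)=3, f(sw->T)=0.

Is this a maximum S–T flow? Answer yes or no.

Residual path S->sw->T has bottleneck 5 > 0.
Pushing 5 along it raises the flow to 8, so the given flow is not maximum.

No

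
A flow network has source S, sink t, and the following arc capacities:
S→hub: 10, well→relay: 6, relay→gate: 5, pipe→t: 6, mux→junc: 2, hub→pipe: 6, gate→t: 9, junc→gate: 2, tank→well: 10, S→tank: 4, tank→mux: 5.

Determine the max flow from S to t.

10

Augment S→hub→pipe→t: bottleneck 6. Total 6.
Augment S→tank→well→relay→gate→t: bottleneck 4. Total 10.
No augmenting path remains in the residual graph.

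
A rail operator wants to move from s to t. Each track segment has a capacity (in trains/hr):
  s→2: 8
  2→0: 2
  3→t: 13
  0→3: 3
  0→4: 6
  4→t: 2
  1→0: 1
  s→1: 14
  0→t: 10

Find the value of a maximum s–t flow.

3

Augment s→1→0→t: bottleneck 1. Total 1.
Augment s→2→0→t: bottleneck 2. Total 3.
No augmenting path remains in the residual graph.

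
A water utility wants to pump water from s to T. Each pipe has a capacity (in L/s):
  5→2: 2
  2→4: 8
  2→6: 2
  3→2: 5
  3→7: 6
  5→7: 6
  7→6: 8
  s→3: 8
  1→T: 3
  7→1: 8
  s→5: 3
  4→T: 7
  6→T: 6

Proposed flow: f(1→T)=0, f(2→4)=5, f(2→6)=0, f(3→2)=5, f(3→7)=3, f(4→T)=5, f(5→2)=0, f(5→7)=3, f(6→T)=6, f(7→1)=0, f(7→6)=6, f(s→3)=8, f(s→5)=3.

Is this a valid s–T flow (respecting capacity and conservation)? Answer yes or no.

Every edge has 0 ≤ f(e) ≤ cap(e).
At each intermediate node, inflow equals outflow.

Yes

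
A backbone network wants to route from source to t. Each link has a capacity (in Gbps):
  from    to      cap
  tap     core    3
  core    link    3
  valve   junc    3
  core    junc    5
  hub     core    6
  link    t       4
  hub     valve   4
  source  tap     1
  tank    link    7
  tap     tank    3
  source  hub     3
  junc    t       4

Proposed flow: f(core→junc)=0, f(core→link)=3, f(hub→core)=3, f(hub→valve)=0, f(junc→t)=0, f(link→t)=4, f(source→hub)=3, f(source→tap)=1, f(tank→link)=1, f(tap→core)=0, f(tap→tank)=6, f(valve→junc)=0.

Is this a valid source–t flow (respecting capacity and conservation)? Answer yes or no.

No

Capacity violated on tap→tank: flow 6 > capacity 3.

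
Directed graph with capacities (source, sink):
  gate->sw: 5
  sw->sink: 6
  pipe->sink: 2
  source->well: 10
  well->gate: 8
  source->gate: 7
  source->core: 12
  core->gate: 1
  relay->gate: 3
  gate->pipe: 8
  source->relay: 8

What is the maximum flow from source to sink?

Augment source->gate->sw->sink: bottleneck 5. Total 5.
Augment source->gate->pipe->sink: bottleneck 2. Total 7.
No augmenting path remains in the residual graph.

7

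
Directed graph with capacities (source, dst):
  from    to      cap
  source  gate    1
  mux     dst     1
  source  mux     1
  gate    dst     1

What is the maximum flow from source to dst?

2

Augment source→mux→dst: bottleneck 1. Total 1.
Augment source→gate→dst: bottleneck 1. Total 2.
No augmenting path remains in the residual graph.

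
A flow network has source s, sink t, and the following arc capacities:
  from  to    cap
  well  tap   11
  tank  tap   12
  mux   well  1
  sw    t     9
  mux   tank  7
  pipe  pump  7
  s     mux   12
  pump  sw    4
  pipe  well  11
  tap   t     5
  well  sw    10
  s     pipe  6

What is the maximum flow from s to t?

Augment s→pipe→pump→sw→t: bottleneck 4. Total 4.
Augment s→pipe→well→sw→t: bottleneck 2. Total 6.
Augment s→mux→well→sw→t: bottleneck 1. Total 7.
Augment s→mux→tank→tap→t: bottleneck 5. Total 12.
No augmenting path remains in the residual graph.

12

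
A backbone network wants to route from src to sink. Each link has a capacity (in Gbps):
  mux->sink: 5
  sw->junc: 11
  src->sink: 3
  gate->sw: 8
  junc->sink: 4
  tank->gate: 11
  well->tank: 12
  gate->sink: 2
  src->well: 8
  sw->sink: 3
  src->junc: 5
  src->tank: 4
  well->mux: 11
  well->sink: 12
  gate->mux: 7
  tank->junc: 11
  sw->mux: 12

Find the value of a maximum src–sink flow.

19

Augment src->sink: bottleneck 3. Total 3.
Augment src->well->sink: bottleneck 8. Total 11.
Augment src->junc->sink: bottleneck 4. Total 15.
Augment src->tank->gate->sink: bottleneck 2. Total 17.
Augment src->tank->gate->sw->sink: bottleneck 2. Total 19.
No augmenting path remains in the residual graph.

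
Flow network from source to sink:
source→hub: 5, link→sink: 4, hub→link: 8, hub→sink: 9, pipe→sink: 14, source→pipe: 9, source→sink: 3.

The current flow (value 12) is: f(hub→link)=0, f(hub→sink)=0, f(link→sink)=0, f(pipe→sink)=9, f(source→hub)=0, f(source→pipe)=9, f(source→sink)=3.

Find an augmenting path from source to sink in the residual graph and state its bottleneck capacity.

Residual along source→hub→sink: source→hub: 5, hub→sink: 9.
Bottleneck = min = 5.

source→hub→sink, bottleneck 5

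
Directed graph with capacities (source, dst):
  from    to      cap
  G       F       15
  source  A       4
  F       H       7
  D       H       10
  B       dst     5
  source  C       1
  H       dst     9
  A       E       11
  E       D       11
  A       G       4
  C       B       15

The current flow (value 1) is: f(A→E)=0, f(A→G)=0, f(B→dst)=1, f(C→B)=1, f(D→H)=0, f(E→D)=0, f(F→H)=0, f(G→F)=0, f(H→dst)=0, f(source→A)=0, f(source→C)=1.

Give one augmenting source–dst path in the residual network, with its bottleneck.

source→A→E→D→H→dst, bottleneck 4

Residual along source→A→E→D→H→dst: source→A: 4, A→E: 11, E→D: 11, D→H: 10, H→dst: 9.
Bottleneck = min = 4.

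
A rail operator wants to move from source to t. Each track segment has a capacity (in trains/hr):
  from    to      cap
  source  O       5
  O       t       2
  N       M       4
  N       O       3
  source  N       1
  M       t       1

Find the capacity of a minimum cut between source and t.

3

Max flow = 3 (via 2 augmenting paths).
In the residual at optimum, the set reachable from source is {O, source}.
Cut edges: source->N (cap 1), O->t (cap 2). Sum = 3.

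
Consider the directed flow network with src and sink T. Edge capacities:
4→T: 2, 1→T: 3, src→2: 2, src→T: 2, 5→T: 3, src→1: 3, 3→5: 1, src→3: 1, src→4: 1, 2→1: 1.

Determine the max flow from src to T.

7

Augment src→T: bottleneck 2. Total 2.
Augment src→4→T: bottleneck 1. Total 3.
Augment src→1→T: bottleneck 3. Total 6.
Augment src→3→5→T: bottleneck 1. Total 7.
No augmenting path remains in the residual graph.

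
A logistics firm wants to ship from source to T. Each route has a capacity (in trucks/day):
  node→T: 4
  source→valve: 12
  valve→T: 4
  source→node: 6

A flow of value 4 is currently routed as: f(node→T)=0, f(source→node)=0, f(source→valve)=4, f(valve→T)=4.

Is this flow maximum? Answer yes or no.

Residual path source→node→T has bottleneck 4 > 0.
Pushing 4 along it raises the flow to 8, so the given flow is not maximum.

No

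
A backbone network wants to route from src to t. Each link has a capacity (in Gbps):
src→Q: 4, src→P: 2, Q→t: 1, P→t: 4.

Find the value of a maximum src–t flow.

3

Augment src→Q→t: bottleneck 1. Total 1.
Augment src→P→t: bottleneck 2. Total 3.
No augmenting path remains in the residual graph.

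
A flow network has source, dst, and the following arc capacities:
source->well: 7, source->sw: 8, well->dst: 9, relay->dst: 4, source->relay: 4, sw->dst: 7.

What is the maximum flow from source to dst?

Augment source->well->dst: bottleneck 7. Total 7.
Augment source->relay->dst: bottleneck 4. Total 11.
Augment source->sw->dst: bottleneck 7. Total 18.
No augmenting path remains in the residual graph.

18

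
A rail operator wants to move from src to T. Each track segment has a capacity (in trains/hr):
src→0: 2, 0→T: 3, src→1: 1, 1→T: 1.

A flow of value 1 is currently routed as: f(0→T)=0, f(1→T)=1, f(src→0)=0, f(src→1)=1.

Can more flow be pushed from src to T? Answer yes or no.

Residual path src→0→T has bottleneck 2 > 0.
Pushing 2 along it raises the flow to 3, so the given flow is not maximum.

Yes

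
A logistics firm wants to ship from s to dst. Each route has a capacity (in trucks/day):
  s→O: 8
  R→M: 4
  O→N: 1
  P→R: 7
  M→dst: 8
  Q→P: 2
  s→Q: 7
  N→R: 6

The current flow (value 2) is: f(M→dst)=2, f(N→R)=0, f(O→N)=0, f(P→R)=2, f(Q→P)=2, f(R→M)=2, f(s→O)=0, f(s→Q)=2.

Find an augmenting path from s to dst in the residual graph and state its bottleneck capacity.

Residual along s→O→N→R→M→dst: s→O: 8, O→N: 1, N→R: 6, R→M: 2, M→dst: 6.
Bottleneck = min = 1.

s→O→N→R→M→dst, bottleneck 1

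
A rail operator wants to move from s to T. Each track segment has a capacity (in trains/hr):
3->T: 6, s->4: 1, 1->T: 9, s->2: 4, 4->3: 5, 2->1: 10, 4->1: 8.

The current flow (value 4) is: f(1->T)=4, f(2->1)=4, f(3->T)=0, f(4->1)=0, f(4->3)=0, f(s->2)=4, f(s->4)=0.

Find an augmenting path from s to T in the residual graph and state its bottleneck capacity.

s->4->1->T, bottleneck 1

Residual along s->4->1->T: s->4: 1, 4->1: 8, 1->T: 5.
Bottleneck = min = 1.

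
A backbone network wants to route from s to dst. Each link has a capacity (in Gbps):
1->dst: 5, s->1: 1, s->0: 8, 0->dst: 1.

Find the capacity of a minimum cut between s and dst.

2

Max flow = 2 (via 2 augmenting paths).
In the residual at optimum, the set reachable from s is {0, s}.
Cut edges: s->1 (cap 1), 0->dst (cap 1). Sum = 2.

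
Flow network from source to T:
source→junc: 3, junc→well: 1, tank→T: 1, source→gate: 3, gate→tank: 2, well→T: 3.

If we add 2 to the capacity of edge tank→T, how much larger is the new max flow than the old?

Original max flow = 2.
After raising cap(tank→T), augmenting paths through that edge carry 1 more unit.
New max flow = 3. Increase = 1.

1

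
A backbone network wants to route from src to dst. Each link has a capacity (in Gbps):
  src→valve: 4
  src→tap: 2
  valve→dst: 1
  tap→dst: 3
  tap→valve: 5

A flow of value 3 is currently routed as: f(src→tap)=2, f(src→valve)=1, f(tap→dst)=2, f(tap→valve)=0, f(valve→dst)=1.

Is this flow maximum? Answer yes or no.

Yes

Residual reachable from src: {src, valve}; dst is not reachable.
Saturated cut: src→tap, valve→dst with total capacity 3 = current flow value. Flow is maximum.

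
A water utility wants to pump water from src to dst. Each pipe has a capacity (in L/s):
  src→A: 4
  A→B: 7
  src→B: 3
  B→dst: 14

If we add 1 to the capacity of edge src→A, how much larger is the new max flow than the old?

1

Original max flow = 7.
After raising cap(src→A), augmenting paths through that edge carry 1 more unit.
New max flow = 8. Increase = 1.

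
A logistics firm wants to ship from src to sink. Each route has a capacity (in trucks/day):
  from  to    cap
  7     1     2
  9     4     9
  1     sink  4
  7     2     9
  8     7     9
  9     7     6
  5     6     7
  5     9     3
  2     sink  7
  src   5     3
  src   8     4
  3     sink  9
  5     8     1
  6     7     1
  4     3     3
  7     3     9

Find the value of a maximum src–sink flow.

7

Augment src->8->7->1->sink: bottleneck 2. Total 2.
Augment src->8->7->3->sink: bottleneck 2. Total 4.
Augment src->5->6->7->3->sink: bottleneck 1. Total 5.
Augment src->5->9->4->3->sink: bottleneck 2. Total 7.
No augmenting path remains in the residual graph.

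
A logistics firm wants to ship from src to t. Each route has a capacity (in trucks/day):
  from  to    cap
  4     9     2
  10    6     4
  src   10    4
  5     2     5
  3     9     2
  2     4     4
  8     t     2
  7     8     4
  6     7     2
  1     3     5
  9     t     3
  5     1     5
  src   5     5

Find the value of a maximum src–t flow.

5

Augment src->10->6->7->8->t: bottleneck 2. Total 2.
Augment src->5->1->3->9->t: bottleneck 2. Total 4.
Augment src->5->2->4->9->t: bottleneck 1. Total 5.
No augmenting path remains in the residual graph.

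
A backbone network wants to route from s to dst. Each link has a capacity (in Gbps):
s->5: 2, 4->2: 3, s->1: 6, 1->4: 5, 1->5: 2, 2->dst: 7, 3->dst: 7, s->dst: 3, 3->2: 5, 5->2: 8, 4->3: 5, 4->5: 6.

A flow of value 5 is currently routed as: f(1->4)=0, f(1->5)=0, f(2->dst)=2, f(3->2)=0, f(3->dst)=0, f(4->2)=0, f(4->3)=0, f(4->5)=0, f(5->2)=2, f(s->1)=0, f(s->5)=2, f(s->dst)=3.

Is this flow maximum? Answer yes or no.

No

Residual path s->1->4->3->dst has bottleneck 5 > 0.
Pushing 5 along it raises the flow to 10, so the given flow is not maximum.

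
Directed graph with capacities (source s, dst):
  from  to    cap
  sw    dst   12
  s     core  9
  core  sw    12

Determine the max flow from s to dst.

9

Augment s→core→sw→dst: bottleneck 9. Total 9.
No augmenting path remains in the residual graph.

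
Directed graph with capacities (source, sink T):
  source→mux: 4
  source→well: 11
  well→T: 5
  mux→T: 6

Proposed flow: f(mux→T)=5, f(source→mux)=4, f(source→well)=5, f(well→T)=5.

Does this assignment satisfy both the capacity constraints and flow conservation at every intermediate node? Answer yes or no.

No

Conservation fails at mux: inflow 4 ≠ outflow 5.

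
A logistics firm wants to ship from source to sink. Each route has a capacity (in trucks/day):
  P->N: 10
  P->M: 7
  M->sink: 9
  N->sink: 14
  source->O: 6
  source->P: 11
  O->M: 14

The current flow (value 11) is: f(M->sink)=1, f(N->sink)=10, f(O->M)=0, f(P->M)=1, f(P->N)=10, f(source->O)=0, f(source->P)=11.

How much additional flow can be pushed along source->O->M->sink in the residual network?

Residual capacities along the path: source->O: 6, O->M: 14, M->sink: 8.
Minimum is 6.

6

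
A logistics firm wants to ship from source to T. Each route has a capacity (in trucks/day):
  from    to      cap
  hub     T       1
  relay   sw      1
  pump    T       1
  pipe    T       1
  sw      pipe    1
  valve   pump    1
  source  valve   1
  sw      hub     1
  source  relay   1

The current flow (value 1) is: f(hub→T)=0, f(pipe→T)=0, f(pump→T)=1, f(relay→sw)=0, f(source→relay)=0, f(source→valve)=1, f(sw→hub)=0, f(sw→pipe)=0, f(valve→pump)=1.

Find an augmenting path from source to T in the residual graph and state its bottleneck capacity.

source→relay→sw→hub→T, bottleneck 1

Residual along source→relay→sw→hub→T: source→relay: 1, relay→sw: 1, sw→hub: 1, hub→T: 1.
Bottleneck = min = 1.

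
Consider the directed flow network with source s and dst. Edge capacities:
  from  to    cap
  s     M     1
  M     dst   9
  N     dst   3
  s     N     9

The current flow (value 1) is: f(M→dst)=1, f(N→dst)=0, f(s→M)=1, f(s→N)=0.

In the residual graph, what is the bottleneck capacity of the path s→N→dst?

3

Residual capacities along the path: s→N: 9, N→dst: 3.
Minimum is 3.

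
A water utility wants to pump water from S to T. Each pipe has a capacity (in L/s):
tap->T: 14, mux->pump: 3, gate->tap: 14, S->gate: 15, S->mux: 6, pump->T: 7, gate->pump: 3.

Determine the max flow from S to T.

Augment S->mux->pump->T: bottleneck 3. Total 3.
Augment S->gate->pump->T: bottleneck 3. Total 6.
Augment S->gate->tap->T: bottleneck 12. Total 18.
No augmenting path remains in the residual graph.

18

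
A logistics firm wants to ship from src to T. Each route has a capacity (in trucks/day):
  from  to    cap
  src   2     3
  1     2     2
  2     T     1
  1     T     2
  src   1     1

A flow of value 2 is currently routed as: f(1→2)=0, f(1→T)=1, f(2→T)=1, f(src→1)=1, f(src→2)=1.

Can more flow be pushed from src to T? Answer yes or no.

No

Residual reachable from src: {2, src}; T is not reachable.
Saturated cut: src→1, 2→T with total capacity 2 = current flow value. Flow is maximum.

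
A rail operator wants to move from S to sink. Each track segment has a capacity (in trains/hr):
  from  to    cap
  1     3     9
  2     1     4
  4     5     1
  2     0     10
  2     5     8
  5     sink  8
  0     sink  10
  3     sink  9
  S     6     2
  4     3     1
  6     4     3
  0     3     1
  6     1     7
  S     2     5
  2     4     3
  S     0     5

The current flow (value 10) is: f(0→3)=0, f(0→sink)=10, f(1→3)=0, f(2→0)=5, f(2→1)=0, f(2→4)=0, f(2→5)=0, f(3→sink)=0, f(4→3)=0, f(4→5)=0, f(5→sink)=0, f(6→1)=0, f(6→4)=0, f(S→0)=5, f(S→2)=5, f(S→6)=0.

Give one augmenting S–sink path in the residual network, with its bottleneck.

Residual along S→6→1→3→sink: S→6: 2, 6→1: 7, 1→3: 9, 3→sink: 9.
Bottleneck = min = 2.

S→6→1→3→sink, bottleneck 2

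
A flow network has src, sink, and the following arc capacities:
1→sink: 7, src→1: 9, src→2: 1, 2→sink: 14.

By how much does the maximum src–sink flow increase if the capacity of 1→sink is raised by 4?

Original max flow = 8.
After raising cap(1→sink), augmenting paths through that edge carry 2 more units.
New max flow = 10. Increase = 2.

2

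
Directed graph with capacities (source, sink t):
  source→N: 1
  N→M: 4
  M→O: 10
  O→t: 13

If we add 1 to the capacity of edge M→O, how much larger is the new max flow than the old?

0

Original max flow = 1.
Edge M→O does not cross the min cut (source side {source}), so extra capacity there cannot help.
New max flow = 1. Increase = 0.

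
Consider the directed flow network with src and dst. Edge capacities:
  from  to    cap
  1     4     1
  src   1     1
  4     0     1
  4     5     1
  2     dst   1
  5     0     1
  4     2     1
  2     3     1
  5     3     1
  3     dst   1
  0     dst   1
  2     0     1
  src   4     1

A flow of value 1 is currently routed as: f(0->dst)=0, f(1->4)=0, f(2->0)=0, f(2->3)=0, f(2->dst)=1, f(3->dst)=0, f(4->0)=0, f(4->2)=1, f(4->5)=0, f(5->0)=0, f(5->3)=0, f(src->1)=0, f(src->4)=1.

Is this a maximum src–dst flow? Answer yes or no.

No

Residual path src->1->4->0->dst has bottleneck 1 > 0.
Pushing 1 along it raises the flow to 2, so the given flow is not maximum.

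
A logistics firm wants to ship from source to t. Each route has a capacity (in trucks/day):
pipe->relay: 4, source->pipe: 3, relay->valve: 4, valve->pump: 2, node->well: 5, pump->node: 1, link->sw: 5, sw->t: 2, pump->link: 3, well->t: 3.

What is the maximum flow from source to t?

2

Augment source->pipe->relay->valve->pump->link->sw->t: bottleneck 2. Total 2.
No augmenting path remains in the residual graph.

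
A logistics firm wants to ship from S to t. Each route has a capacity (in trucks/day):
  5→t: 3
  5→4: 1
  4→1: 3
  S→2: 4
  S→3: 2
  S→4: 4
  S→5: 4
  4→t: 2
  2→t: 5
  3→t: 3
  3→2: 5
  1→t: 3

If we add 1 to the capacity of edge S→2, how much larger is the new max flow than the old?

Original max flow = 14.
After raising cap(S→2), augmenting paths through that edge carry 1 more unit.
New max flow = 15. Increase = 1.

1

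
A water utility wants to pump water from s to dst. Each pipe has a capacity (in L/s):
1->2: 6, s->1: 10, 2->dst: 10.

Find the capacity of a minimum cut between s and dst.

Max flow = 6 (via 1 augmenting path).
In the residual at optimum, the set reachable from s is {1, s}.
Cut edges: 1->2 (cap 6). Sum = 6.

6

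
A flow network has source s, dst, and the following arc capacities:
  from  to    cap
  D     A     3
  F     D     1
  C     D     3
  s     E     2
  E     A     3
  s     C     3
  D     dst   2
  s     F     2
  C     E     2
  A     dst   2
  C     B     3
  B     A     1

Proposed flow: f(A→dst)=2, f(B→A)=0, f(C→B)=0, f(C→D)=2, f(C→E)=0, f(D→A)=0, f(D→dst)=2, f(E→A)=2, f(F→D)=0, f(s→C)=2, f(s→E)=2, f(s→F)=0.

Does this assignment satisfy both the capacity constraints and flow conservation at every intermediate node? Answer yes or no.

Yes

Every edge has 0 ≤ f(e) ≤ cap(e).
At each intermediate node, inflow equals outflow.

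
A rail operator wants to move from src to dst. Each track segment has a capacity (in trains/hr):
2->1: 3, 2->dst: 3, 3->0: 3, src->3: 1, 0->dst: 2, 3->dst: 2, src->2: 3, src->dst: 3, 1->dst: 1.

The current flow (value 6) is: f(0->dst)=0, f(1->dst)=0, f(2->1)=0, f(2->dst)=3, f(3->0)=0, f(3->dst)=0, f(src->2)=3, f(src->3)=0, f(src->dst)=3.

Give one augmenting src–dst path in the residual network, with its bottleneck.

Residual along src->3->dst: src->3: 1, 3->dst: 2.
Bottleneck = min = 1.

src->3->dst, bottleneck 1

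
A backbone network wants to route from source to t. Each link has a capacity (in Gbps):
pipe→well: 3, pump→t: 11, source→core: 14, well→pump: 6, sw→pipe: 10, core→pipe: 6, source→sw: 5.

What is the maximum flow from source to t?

Augment source→core→pipe→well→pump→t: bottleneck 3. Total 3.
No augmenting path remains in the residual graph.

3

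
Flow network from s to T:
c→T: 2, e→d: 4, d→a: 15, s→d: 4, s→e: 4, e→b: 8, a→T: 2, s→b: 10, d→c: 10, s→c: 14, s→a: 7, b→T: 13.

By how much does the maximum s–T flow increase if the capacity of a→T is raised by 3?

Original max flow = 17.
After raising cap(a→T), augmenting paths through that edge carry 3 more units.
New max flow = 20. Increase = 3.

3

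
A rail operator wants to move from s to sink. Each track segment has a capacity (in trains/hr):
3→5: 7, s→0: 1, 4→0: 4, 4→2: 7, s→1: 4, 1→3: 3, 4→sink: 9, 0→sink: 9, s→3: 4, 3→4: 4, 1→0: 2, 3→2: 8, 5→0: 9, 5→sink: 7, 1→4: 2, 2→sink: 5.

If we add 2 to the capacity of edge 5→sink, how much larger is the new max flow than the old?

Original max flow = 9.
Edge 5→sink does not cross the min cut (source side {s}), so extra capacity there cannot help.
New max flow = 9. Increase = 0.

0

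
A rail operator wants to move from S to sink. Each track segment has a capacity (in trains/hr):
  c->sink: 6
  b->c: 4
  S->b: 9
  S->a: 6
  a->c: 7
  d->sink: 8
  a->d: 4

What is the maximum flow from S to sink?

Augment S->a->d->sink: bottleneck 4. Total 4.
Augment S->a->c->sink: bottleneck 2. Total 6.
Augment S->b->c->sink: bottleneck 4. Total 10.
No augmenting path remains in the residual graph.

10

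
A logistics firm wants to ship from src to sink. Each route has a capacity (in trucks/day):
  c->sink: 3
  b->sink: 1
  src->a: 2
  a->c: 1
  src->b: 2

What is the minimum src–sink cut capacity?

Max flow = 2 (via 2 augmenting paths).
In the residual at optimum, the set reachable from src is {a, b, src}.
Cut edges: b->sink (cap 1), a->c (cap 1). Sum = 2.

2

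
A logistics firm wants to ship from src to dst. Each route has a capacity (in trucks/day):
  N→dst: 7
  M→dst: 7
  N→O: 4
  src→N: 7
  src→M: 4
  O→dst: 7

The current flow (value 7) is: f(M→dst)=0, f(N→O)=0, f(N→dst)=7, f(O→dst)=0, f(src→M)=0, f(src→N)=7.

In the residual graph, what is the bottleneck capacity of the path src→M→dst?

Residual capacities along the path: src→M: 4, M→dst: 7.
Minimum is 4.

4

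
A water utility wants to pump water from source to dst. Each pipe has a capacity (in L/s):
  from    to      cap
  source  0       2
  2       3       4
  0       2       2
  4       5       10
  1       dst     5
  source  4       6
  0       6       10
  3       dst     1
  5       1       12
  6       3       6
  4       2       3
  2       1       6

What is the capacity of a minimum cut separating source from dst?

6

Max flow = 6 (via 2 augmenting paths).
In the residual at optimum, the set reachable from source is {0, 1, 2, 3, 4, 5, 6, source}.
Cut edges: 1→dst (cap 5), 3→dst (cap 1). Sum = 6.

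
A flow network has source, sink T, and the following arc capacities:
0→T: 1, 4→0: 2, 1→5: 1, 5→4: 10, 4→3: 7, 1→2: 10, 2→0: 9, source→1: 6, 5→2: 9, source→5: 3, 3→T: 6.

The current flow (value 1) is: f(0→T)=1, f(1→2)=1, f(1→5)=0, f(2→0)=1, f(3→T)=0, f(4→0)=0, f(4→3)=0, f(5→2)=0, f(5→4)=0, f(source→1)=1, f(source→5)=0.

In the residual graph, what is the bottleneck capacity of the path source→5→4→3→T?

Residual capacities along the path: source→5: 3, 5→4: 10, 4→3: 7, 3→T: 6.
Minimum is 3.

3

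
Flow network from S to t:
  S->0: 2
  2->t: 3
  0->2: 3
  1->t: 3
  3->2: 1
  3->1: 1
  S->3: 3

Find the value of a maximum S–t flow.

Augment S->0->2->t: bottleneck 2. Total 2.
Augment S->3->2->t: bottleneck 1. Total 3.
Augment S->3->1->t: bottleneck 1. Total 4.
No augmenting path remains in the residual graph.

4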